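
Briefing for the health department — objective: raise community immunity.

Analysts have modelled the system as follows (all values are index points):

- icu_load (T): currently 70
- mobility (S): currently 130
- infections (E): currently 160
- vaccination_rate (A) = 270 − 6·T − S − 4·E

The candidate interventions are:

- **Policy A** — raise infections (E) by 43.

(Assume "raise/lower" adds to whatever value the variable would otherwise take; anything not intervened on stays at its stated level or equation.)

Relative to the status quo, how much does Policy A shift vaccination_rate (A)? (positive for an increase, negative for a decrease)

Baseline:
  T = 70
  S = 130
  E = 160
  A = 270 − 6·70 − 130 − 4·160 = -920
Policy A (E + 43):
  T = 70
  S = 130
  E = 160 + 43 = 203
  A = 270 − 6·70 − 130 − 4·203 = -1092
Change in A: -1092 − (-920) = -172

-172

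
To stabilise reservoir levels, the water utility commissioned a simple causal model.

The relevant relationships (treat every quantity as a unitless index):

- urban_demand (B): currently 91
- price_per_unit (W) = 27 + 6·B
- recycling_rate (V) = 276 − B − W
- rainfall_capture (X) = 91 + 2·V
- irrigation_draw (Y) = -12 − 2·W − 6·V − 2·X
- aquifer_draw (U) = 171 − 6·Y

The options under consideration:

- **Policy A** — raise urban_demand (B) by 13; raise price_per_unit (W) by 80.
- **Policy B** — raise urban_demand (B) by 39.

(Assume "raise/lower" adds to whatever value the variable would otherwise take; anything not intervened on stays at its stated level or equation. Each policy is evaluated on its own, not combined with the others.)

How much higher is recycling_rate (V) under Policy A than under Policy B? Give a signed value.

102

Policy A (B + 13, W + 80):
  B = 91 + 13 = 104
  W = 27 + 6·104 (+80 from intervention) = 731
  V = 276 − 104 − 731 = -559
Policy B (B + 39):
  B = 91 + 39 = 130
  W = 27 + 6·130 = 807
  V = 276 − 130 − 807 = -661
V: -559 − (-661) = 102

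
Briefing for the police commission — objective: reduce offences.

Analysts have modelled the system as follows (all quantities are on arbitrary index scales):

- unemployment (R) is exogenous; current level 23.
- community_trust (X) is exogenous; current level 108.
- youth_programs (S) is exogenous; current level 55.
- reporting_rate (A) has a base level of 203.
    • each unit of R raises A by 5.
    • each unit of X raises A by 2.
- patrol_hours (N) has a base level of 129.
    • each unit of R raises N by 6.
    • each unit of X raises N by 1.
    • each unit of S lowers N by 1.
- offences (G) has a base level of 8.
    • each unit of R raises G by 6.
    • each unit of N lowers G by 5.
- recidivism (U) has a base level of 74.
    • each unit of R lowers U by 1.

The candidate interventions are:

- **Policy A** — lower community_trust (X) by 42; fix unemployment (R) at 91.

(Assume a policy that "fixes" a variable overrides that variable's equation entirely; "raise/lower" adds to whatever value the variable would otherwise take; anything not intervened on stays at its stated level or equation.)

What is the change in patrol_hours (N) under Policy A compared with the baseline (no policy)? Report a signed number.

366

Baseline:
  R = 23
  X = 108
  S = 55
  N = 129 + 6·23 + 108 − 55 = 320
Policy A (X − 42, R := 91):
  R = 91
  X = 108 − 42 = 66
  S = 55
  N = 129 + 6·91 + 66 − 55 = 686
Change in N: 686 − 320 = 366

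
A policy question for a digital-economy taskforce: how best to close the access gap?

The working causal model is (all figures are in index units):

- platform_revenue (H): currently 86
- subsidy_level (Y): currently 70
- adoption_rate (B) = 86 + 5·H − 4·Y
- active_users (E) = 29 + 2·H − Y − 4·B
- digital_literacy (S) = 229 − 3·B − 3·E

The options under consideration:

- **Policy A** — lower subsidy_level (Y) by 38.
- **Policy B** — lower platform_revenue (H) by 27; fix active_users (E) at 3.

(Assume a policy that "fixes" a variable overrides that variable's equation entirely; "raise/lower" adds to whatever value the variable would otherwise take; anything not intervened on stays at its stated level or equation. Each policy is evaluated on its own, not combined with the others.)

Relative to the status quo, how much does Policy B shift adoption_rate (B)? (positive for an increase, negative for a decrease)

-135

Baseline:
  H = 86
  Y = 70
  B = 86 + 5·86 − 4·70 = 236
Policy B (H − 27, E := 3):
  H = 86 − 27 = 59
  Y = 70
  B = 86 + 5·59 − 4·70 = 101
Change in B: 101 − 236 = -135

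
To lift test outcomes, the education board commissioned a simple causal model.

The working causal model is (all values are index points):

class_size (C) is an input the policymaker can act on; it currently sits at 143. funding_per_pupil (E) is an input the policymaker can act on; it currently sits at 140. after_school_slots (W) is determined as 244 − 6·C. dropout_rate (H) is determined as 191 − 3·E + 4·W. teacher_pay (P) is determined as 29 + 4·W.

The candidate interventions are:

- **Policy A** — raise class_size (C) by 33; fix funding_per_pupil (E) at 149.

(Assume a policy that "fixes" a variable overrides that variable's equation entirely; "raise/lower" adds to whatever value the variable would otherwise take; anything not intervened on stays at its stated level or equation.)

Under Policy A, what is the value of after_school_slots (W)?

Policy A (C + 33, E := 149):
  C = 143 + 33 = 176
  W = 244 − 6·176 = -812

-812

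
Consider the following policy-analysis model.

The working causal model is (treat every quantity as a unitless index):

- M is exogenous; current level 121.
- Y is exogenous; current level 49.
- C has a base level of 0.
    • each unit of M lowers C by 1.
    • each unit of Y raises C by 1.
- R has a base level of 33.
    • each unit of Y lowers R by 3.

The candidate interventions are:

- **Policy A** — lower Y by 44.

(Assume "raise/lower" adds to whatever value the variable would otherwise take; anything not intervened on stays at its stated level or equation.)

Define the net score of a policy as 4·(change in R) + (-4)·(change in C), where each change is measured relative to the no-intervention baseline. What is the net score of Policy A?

Baseline:
  M = 121
  Y = 49
  C = 0 − 121 + 49 = -72
  R = 33 − 3·49 = -114
Policy A (Y − 44):
  M = 121
  Y = 49 − 44 = 5
  C = 0 − 121 + 5 = -116
  R = 33 − 3·5 = 18
ΔR = 18 − (-114) = 132; ΔC = -116 − (-72) = -44
Score = 4·132 + (-4)·(-44) = 704

704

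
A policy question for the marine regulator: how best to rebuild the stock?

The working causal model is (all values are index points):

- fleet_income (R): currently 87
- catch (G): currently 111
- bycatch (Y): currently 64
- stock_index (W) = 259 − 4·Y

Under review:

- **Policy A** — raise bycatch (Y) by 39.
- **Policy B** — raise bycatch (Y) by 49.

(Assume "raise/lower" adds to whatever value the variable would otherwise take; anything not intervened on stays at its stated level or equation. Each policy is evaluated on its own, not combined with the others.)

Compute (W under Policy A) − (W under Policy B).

Policy A (Y + 39):
  Y = 64 + 39 = 103
  W = 259 − 4·103 = -153
Policy B (Y + 49):
  Y = 64 + 49 = 113
  W = 259 − 4·113 = -193
W: -153 − (-193) = 40

40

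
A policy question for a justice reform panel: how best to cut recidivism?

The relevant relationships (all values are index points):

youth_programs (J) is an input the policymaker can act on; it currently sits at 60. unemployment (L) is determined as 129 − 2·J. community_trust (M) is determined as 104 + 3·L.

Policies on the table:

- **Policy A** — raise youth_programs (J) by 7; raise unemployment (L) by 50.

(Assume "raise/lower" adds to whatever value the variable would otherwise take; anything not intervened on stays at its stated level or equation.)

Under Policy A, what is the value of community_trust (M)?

239

Policy A (J + 7, L + 50):
  J = 60 + 7 = 67
  L = 129 − 2·67 (+50 from intervention) = 45
  M = 104 + 3·45 = 239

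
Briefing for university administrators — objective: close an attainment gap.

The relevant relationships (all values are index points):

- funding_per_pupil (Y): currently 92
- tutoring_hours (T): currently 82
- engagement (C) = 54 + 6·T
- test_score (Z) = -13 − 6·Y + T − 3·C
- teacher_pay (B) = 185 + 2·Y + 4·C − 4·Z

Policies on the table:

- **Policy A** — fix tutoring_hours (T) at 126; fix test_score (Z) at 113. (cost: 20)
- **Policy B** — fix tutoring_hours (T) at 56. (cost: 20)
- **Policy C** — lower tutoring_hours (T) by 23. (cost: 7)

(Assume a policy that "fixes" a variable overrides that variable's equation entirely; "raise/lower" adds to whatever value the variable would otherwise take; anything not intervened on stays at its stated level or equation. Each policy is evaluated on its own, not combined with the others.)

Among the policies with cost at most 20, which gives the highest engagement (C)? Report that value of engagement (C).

Policy A (T := 126, Z := 113):
  T = 126
  C = 54 + 6·126 = 810
Policy B (T := 56):
  T = 56
  C = 54 + 6·56 = 390
Policy C (T − 23):
  T = 82 − 23 = 59
  C = 54 + 6·59 = 408
Comparing — Policy A: C=810, Policy B: C=390, Policy C: C=408. Highest is 810 (Policy A).

810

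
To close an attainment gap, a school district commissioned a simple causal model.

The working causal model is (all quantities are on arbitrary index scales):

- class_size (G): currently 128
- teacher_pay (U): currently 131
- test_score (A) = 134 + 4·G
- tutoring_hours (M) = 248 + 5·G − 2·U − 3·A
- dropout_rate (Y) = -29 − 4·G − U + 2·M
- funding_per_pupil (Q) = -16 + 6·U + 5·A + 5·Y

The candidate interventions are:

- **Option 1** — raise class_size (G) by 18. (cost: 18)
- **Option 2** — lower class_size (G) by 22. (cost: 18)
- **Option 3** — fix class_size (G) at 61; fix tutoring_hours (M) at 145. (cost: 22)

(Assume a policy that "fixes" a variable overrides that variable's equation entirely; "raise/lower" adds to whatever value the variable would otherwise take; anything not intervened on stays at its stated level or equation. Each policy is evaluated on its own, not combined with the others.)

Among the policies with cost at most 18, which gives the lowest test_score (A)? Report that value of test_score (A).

558

Option 1 (G + 18):
  G = 128 + 18 = 146
  A = 134 + 4·146 = 718
Option 2 (G − 22):
  G = 128 − 22 = 106
  A = 134 + 4·106 = 558
Comparing — Option 1: A=718, Option 2: A=558. Lowest is 558 (Option 2).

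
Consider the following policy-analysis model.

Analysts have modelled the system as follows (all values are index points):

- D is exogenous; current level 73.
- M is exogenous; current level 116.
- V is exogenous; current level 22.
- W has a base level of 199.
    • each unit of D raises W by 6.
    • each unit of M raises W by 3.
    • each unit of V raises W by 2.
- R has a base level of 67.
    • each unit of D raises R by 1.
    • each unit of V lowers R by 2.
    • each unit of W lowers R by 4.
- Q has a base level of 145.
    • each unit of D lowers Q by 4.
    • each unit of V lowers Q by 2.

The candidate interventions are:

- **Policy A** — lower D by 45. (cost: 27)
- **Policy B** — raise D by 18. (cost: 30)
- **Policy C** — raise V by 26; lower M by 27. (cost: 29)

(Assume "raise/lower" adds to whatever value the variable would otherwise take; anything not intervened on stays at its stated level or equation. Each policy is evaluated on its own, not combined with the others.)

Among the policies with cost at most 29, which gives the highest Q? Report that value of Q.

Policy A (D − 45):
  D = 73 − 45 = 28
  V = 22
  Q = 145 − 4·28 − 2·22 = -11
Policy C (V + 26, M − 27):
  D = 73
  V = 22 + 26 = 48
  Q = 145 − 4·73 − 2·48 = -243
Comparing — Policy A: Q=-11, Policy C: Q=-243. Highest is -11 (Policy A).

-11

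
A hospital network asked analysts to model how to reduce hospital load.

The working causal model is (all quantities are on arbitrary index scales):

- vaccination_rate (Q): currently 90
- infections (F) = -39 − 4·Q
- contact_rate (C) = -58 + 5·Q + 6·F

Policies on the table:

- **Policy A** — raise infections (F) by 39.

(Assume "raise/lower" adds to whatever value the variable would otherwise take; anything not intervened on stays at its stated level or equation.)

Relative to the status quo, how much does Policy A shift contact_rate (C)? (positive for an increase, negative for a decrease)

234

Baseline:
  Q = 90
  F = -39 − 4·90 = -399
  C = -58 + 5·90 + 6·(-399) = -2002
Policy A (F + 39):
  Q = 90
  F = -39 − 4·90 (+39 from intervention) = -360
  C = -58 + 5·90 + 6·(-360) = -1768
Change in C: -1768 − (-2002) = 234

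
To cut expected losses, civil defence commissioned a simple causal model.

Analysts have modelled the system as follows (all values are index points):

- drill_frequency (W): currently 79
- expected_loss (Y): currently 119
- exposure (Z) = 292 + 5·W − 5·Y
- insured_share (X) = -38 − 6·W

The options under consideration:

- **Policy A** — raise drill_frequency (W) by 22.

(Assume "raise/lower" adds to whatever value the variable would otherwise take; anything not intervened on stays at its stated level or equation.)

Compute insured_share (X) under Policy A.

Policy A (W + 22):
  W = 79 + 22 = 101
  X = -38 − 6·101 = -644

-644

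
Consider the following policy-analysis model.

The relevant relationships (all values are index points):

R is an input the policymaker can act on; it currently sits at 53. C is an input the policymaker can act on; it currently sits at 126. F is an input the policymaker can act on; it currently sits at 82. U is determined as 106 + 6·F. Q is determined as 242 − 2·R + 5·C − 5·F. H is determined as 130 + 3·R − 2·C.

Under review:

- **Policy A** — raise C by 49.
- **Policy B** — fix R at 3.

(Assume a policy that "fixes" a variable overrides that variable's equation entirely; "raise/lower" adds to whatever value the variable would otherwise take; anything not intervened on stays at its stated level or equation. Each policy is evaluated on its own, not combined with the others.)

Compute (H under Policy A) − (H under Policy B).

52

Policy A (C + 49):
  R = 53
  C = 126 + 49 = 175
  H = 130 + 3·53 − 2·175 = -61
Policy B (R := 3):
  R = 3
  C = 126
  H = 130 + 3·3 − 2·126 = -113
H: -61 − (-113) = 52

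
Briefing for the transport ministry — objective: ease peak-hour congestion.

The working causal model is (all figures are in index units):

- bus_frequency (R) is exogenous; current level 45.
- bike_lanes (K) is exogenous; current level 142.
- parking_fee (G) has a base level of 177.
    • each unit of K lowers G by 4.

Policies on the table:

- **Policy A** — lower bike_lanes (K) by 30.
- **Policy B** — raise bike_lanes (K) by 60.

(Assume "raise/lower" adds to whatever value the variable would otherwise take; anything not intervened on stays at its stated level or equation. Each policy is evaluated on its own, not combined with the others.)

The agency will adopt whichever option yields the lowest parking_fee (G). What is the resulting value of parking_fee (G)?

-631

Policy A (K − 30):
  K = 142 − 30 = 112
  G = 177 − 4·112 = -271
Policy B (K + 60):
  K = 142 + 60 = 202
  G = 177 − 4·202 = -631
Comparing — Policy A: G=-271, Policy B: G=-631. Lowest is -631 (Policy B).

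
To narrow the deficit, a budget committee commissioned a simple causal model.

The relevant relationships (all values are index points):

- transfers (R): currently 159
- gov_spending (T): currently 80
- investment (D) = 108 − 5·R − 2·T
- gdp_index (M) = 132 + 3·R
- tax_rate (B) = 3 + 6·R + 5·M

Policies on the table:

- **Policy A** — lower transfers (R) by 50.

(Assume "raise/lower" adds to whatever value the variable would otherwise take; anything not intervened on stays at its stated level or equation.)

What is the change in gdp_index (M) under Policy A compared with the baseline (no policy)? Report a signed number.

-150

Baseline:
  R = 159
  M = 132 + 3·159 = 609
Policy A (R − 50):
  R = 159 − 50 = 109
  M = 132 + 3·109 = 459
Change in M: 459 − 609 = -150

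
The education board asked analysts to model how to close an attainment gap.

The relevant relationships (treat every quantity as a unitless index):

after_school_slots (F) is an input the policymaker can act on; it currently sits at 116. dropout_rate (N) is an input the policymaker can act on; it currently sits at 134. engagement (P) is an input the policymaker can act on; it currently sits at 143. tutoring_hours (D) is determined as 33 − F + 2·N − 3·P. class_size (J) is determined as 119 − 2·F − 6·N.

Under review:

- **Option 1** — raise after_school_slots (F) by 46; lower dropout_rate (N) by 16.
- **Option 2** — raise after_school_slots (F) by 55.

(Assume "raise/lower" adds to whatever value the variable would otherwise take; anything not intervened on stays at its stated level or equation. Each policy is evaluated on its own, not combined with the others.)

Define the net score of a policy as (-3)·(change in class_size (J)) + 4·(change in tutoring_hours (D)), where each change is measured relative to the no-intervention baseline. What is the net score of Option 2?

110

Baseline:
  F = 116
  N = 134
  P = 143
  D = 33 − 116 + 2·134 − 3·143 = -244
  J = 119 − 2·116 − 6·134 = -917
Option 2 (F + 55):
  F = 116 + 55 = 171
  N = 134
  P = 143
  D = 33 − 171 + 2·134 − 3·143 = -299
  J = 119 − 2·171 − 6·134 = -1027
ΔJ = -1027 − (-917) = -110; ΔD = -299 − (-244) = -55
Score = (-3)·(-110) + 4·(-55) = 110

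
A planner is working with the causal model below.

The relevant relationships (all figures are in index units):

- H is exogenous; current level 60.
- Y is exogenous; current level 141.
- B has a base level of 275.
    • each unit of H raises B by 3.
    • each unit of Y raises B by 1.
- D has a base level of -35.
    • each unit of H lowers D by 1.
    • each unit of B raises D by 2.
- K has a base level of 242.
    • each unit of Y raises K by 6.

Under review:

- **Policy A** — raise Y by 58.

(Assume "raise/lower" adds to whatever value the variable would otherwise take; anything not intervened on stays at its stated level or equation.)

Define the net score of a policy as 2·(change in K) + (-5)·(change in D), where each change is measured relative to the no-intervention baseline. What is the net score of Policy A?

Baseline:
  H = 60
  Y = 141
  B = 275 + 3·60 + 141 = 596
  D = -35 − 60 + 2·596 = 1097
  K = 242 + 6·141 = 1088
Policy A (Y + 58):
  H = 60
  Y = 141 + 58 = 199
  B = 275 + 3·60 + 199 = 654
  D = -35 − 60 + 2·654 = 1213
  K = 242 + 6·199 = 1436
ΔK = 1436 − 1088 = 348; ΔD = 1213 − 1097 = 116
Score = 2·348 + (-5)·116 = 116

116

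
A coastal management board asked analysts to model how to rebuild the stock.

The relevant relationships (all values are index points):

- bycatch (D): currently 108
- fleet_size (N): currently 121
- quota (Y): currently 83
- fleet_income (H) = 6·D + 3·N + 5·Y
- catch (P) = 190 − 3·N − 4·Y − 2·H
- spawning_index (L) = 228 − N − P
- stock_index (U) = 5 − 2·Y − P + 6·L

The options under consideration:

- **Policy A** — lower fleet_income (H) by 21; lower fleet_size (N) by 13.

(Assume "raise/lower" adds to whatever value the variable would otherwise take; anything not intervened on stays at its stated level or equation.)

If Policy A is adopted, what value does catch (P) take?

-3198

Policy A (H − 21, N − 13):
  D = 108
  N = 121 − 13 = 108
  Y = 83
  H = 0 + 6·108 + 3·108 + 5·83 (−21 from intervention) = 1366
  P = 190 − 3·108 − 4·83 − 2·1366 = -3198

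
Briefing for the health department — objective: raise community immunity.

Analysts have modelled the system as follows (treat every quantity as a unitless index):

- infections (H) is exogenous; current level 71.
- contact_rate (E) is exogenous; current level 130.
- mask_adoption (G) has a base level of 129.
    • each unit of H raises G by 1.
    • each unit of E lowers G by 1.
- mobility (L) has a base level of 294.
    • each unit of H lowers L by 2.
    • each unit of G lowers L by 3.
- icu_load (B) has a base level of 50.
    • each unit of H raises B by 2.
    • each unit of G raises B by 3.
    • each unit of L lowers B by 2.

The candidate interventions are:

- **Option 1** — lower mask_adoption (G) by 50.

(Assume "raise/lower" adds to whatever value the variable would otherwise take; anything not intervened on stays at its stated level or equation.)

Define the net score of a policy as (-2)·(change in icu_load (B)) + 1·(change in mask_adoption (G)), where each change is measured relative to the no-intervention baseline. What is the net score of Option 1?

850

Baseline:
  H = 71
  E = 130
  G = 129 + 71 − 130 = 70
  L = 294 − 2·71 − 3·70 = -58
  B = 50 + 2·71 + 3·70 − 2·(-58) = 518
Option 1 (G − 50):
  H = 71
  E = 130
  G = 129 + 71 − 130 (−50 from intervention) = 20
  L = 294 − 2·71 − 3·20 = 92
  B = 50 + 2·71 + 3·20 − 2·92 = 68
ΔB = 68 − 518 = -450; ΔG = 20 − 70 = -50
Score = (-2)·(-450) + 1·(-50) = 850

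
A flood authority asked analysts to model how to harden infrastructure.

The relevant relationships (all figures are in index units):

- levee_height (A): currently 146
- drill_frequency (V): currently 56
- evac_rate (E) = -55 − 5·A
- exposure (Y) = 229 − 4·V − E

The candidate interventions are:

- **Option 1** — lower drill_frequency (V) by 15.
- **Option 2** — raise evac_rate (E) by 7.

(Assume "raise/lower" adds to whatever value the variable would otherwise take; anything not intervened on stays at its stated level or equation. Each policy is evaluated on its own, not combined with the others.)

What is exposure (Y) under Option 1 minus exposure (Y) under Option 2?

Option 1 (V − 15):
  A = 146
  V = 56 − 15 = 41
  E = -55 − 5·146 = -785
  Y = 229 − 4·41 − (-785) = 850
Option 2 (E + 7):
  A = 146
  V = 56
  E = -55 − 5·146 (+7 from intervention) = -778
  Y = 229 − 4·56 − (-778) = 783
Y: 850 − 783 = 67

67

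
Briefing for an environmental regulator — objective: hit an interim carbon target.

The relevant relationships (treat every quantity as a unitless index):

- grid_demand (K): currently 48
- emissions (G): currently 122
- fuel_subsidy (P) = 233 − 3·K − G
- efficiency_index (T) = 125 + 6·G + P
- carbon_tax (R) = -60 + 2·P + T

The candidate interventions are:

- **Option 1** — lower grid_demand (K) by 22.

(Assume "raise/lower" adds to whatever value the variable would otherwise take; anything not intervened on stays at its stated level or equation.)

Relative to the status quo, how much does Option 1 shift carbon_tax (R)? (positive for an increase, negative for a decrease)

198

Baseline:
  K = 48
  G = 122
  P = 233 − 3·48 − 122 = -33
  T = 125 + 6·122 + (-33) = 824
  R = -60 + 2·(-33) + 824 = 698
Option 1 (K − 22):
  K = 48 − 22 = 26
  G = 122
  P = 233 − 3·26 − 122 = 33
  T = 125 + 6·122 + 33 = 890
  R = -60 + 2·33 + 890 = 896
Change in R: 896 − 698 = 198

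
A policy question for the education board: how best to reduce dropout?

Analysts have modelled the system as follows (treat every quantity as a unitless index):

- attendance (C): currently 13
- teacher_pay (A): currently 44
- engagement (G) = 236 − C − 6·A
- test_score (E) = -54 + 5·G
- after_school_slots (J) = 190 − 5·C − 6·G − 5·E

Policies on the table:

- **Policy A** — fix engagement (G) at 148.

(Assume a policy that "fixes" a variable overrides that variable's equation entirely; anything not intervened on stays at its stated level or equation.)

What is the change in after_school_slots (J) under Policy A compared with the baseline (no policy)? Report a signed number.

Baseline:
  C = 13
  A = 44
  G = 236 − 13 − 6·44 = -41
  E = -54 + 5·(-41) = -259
  J = 190 − 5·13 − 6·(-41) − 5·(-259) = 1666
Policy A (G := 148):
  C = 13
  A = 44
  G = 148
  E = -54 + 5·148 = 686
  J = 190 − 5·13 − 6·148 − 5·686 = -4193
Change in J: -4193 − 1666 = -5859

-5859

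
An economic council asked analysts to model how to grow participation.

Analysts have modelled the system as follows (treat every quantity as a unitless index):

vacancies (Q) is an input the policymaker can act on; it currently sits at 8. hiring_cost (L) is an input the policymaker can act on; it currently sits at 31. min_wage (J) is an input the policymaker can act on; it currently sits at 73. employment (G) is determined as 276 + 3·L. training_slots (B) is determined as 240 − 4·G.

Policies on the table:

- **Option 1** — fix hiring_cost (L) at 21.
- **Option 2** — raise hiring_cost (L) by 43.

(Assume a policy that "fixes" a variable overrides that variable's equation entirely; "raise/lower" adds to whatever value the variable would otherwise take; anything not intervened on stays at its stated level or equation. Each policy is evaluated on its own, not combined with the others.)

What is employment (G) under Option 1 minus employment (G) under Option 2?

-159

Option 1 (L := 21):
  L = 21
  G = 276 + 3·21 = 339
Option 2 (L + 43):
  L = 31 + 43 = 74
  G = 276 + 3·74 = 498
G: 339 − 498 = -159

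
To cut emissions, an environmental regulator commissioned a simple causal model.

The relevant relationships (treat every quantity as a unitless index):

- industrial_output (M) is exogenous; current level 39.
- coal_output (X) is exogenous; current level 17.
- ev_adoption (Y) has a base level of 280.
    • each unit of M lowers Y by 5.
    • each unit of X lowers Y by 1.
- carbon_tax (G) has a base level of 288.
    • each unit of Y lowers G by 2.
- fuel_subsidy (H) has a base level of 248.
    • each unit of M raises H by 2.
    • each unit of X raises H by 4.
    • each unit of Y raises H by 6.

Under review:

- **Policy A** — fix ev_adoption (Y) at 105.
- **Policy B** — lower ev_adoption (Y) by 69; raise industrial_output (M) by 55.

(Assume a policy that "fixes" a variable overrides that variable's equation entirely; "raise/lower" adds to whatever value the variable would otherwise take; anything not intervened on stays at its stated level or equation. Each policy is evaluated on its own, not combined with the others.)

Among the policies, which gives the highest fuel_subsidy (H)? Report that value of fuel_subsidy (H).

1024

Policy A (Y := 105):
  M = 39
  X = 17
  Y = 105
  H = 248 + 2·39 + 4·17 + 6·105 = 1024
Policy B (Y − 69, M + 55):
  M = 39 + 55 = 94
  X = 17
  Y = 280 − 5·94 − 17 (−69 from intervention) = -276
  H = 248 + 2·94 + 4·17 + 6·(-276) = -1152
Comparing — Policy A: H=1024, Policy B: H=-1152. Highest is 1024 (Policy A).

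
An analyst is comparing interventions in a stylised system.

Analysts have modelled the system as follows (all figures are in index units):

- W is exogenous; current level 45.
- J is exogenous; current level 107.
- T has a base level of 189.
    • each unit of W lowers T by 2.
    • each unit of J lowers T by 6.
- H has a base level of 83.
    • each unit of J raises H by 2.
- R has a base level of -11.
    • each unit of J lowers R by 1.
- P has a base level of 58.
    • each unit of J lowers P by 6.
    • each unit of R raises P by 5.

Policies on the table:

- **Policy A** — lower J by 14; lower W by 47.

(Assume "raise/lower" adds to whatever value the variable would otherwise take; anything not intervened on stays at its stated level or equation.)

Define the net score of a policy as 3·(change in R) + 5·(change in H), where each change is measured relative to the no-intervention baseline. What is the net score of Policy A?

Baseline:
  J = 107
  H = 83 + 2·107 = 297
  R = -11 − 107 = -118
Policy A (J − 14, W − 47):
  J = 107 − 14 = 93
  H = 83 + 2·93 = 269
  R = -11 − 93 = -104
ΔR = -104 − (-118) = 14; ΔH = 269 − 297 = -28
Score = 3·14 + 5·(-28) = -98

-98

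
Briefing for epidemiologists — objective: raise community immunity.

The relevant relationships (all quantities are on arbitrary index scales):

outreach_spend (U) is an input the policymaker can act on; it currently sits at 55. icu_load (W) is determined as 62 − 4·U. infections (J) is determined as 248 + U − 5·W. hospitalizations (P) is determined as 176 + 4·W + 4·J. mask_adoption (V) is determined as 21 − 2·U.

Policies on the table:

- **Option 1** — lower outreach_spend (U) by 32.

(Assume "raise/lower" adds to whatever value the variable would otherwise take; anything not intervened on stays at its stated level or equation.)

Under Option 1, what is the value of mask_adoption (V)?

-25

Option 1 (U − 32):
  U = 55 − 32 = 23
  V = 21 − 2·23 = -25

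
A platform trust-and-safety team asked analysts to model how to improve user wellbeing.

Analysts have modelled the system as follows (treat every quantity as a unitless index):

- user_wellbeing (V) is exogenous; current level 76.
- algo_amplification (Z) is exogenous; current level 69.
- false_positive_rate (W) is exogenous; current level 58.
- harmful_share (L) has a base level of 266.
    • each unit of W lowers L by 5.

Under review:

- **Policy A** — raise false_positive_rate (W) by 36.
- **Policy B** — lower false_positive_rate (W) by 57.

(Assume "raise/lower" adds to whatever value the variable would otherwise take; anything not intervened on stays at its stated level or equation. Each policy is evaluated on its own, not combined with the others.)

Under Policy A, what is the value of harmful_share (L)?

Policy A (W + 36):
  W = 58 + 36 = 94
  L = 266 − 5·94 = -204

-204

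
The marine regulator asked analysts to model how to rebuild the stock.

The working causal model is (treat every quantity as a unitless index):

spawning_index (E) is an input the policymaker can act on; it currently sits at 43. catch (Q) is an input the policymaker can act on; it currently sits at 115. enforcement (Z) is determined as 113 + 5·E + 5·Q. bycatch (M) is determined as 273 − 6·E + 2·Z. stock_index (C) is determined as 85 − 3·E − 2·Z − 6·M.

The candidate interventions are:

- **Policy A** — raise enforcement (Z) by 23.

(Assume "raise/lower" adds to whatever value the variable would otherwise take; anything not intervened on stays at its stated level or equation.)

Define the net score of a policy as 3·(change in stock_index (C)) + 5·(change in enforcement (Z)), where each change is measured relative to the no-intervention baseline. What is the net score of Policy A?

-851

Baseline:
  E = 43
  Q = 115
  Z = 113 + 5·43 + 5·115 = 903
  M = 273 − 6·43 + 2·903 = 1821
  C = 85 − 3·43 − 2·903 − 6·1821 = -12776
Policy A (Z + 23):
  E = 43
  Q = 115
  Z = 113 + 5·43 + 5·115 (+23 from intervention) = 926
  M = 273 − 6·43 + 2·926 = 1867
  C = 85 − 3·43 − 2·926 − 6·1867 = -13098
ΔC = -13098 − (-12776) = -322; ΔZ = 926 − 903 = 23
Score = 3·(-322) + 5·23 = -851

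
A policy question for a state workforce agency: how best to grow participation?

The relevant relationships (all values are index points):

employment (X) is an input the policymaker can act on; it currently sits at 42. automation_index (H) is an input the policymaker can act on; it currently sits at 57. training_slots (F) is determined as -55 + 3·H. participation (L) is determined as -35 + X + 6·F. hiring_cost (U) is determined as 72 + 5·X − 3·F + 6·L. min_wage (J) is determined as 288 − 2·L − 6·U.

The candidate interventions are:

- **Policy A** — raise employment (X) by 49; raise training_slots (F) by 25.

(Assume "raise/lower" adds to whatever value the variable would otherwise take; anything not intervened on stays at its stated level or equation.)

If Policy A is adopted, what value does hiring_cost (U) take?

Policy A (X + 49, F + 25):
  X = 42 + 49 = 91
  H = 57
  F = -55 + 3·57 (+25 from intervention) = 141
  L = -35 + 91 + 6·141 = 902
  U = 72 + 5·91 − 3·141 + 6·902 = 5516

5516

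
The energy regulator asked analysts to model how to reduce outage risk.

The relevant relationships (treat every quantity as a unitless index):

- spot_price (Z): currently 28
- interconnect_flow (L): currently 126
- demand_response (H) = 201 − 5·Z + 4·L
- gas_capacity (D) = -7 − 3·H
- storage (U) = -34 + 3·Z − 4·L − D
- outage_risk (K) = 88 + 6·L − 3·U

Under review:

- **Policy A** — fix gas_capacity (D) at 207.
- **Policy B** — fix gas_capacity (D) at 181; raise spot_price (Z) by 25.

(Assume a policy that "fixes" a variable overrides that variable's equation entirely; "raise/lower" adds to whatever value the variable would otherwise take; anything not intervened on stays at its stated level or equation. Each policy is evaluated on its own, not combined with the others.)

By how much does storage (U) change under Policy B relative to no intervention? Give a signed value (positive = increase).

-1808

Baseline:
  Z = 28
  L = 126
  H = 201 − 5·28 + 4·126 = 565
  D = -7 − 3·565 = -1702
  U = -34 + 3·28 − 4·126 − (-1702) = 1248
Policy B (D := 181, Z + 25):
  Z = 28 + 25 = 53
  L = 126
  H = 201 − 5·53 + 4·126 = 440
  D = 181
  U = -34 + 3·53 − 4·126 − 181 = -560
Change in U: -560 − 1248 = -1808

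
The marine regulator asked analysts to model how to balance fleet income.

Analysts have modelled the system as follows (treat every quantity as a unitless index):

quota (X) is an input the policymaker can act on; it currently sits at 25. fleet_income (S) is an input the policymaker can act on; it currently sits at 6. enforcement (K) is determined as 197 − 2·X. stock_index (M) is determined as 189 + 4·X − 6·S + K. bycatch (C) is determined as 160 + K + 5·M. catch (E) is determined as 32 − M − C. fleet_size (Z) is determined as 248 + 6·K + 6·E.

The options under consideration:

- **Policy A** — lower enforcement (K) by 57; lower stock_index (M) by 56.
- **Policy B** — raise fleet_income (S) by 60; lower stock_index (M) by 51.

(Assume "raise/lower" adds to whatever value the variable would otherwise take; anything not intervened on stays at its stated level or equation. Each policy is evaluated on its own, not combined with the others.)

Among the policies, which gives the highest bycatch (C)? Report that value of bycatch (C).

Policy A (K − 57, M − 56):
  X = 25
  S = 6
  K = 197 − 2·25 (−57 from intervention) = 90
  M = 189 + 4·25 − 6·6 + 90 (−56 from intervention) = 287
  C = 160 + 90 + 5·287 = 1685
Policy B (S + 60, M − 51):
  X = 25
  S = 6 + 60 = 66
  K = 197 − 2·25 = 147
  M = 189 + 4·25 − 6·66 + 147 (−51 from intervention) = -11
  C = 160 + 147 + 5·(-11) = 252
Comparing — Policy A: C=1685, Policy B: C=252. Highest is 1685 (Policy A).

1685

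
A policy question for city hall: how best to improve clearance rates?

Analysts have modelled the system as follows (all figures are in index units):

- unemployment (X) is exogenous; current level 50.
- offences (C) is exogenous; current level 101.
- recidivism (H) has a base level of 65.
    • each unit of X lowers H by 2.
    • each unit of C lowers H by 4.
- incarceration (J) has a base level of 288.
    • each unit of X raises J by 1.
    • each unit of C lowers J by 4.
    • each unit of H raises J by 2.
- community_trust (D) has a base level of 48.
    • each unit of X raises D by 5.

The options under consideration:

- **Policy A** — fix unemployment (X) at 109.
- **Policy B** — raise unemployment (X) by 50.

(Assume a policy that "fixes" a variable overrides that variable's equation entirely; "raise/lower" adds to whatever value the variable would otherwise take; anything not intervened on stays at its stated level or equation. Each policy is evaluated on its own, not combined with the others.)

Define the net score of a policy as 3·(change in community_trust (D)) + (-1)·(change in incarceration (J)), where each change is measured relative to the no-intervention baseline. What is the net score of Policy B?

900

Baseline:
  X = 50
  C = 101
  H = 65 − 2·50 − 4·101 = -439
  J = 288 + 50 − 4·101 + 2·(-439) = -944
  D = 48 + 5·50 = 298
Policy B (X + 50):
  X = 50 + 50 = 100
  C = 101
  H = 65 − 2·100 − 4·101 = -539
  J = 288 + 100 − 4·101 + 2·(-539) = -1094
  D = 48 + 5·100 = 548
ΔD = 548 − 298 = 250; ΔJ = -1094 − (-944) = -150
Score = 3·250 + (-1)·(-150) = 900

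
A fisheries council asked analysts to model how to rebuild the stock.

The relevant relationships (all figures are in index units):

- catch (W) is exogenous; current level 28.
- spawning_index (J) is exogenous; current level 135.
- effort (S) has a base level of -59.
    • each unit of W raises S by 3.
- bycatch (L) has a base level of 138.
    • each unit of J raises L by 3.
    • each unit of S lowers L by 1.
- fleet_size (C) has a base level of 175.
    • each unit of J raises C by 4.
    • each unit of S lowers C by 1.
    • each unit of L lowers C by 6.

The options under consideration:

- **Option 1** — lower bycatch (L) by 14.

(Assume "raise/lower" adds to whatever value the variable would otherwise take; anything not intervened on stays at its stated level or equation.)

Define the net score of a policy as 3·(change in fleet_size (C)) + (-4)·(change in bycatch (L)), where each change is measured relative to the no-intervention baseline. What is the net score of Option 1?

308

Baseline:
  W = 28
  J = 135
  S = -59 + 3·28 = 25
  L = 138 + 3·135 − 25 = 518
  C = 175 + 4·135 − 25 − 6·518 = -2418
Option 1 (L − 14):
  W = 28
  J = 135
  S = -59 + 3·28 = 25
  L = 138 + 3·135 − 25 (−14 from intervention) = 504
  C = 175 + 4·135 − 25 − 6·504 = -2334
ΔC = -2334 − (-2418) = 84; ΔL = 504 − 518 = -14
Score = 3·84 + (-4)·(-14) = 308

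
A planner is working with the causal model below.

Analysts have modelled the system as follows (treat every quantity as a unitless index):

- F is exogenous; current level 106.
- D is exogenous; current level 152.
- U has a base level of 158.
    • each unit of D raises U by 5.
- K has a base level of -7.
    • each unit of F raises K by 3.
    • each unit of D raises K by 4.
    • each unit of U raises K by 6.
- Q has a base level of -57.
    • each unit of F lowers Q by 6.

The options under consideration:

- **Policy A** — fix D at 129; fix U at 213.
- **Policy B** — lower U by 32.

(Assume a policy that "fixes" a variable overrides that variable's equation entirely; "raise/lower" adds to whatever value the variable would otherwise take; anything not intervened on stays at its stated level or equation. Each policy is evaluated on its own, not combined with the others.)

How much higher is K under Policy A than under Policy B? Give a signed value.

Policy A (D := 129, U := 213):
  F = 106
  D = 129
  U = 213
  K = -7 + 3·106 + 4·129 + 6·213 = 2105
Policy B (U − 32):
  F = 106
  D = 152
  U = 158 + 5·152 (−32 from intervention) = 886
  K = -7 + 3·106 + 4·152 + 6·886 = 6235
K: 2105 − 6235 = -4130

-4130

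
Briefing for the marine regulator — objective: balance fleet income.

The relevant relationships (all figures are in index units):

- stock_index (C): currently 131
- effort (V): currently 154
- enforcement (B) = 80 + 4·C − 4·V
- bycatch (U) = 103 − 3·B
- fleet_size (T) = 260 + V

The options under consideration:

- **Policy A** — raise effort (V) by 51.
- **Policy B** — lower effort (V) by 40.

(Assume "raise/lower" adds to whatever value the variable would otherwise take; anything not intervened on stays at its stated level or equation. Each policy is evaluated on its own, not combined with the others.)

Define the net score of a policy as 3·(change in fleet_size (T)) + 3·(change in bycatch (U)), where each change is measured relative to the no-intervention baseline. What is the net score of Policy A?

1989

Baseline:
  C = 131
  V = 154
  B = 80 + 4·131 − 4·154 = -12
  U = 103 − 3·(-12) = 139
  T = 260 + 154 = 414
Policy A (V + 51):
  C = 131
  V = 154 + 51 = 205
  B = 80 + 4·131 − 4·205 = -216
  U = 103 − 3·(-216) = 751
  T = 260 + 205 = 465
ΔT = 465 − 414 = 51; ΔU = 751 − 139 = 612
Score = 3·51 + 3·612 = 1989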